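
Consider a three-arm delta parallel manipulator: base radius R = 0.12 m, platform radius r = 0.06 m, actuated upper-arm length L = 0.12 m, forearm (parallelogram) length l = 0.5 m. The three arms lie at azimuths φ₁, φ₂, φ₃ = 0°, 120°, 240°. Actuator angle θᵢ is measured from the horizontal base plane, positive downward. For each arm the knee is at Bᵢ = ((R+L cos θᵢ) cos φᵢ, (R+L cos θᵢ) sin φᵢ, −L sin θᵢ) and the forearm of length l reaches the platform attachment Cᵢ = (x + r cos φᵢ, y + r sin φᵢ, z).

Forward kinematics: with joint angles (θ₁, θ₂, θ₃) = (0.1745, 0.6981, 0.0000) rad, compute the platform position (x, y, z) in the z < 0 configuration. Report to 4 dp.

arm 1 at φ=0.0°: (R−r)+L cos θ1 = 0.1782;  centre 1 = (0.1782, 0.0000, -0.0208)
arm 2 at φ=120.0°: (R−r)+L cos θ2 = 0.1519;  centre 2 = (-0.0760, 0.1316, -0.0771)
φ3=240.0°: virtual centre (-0.0900, -0.1559, 0.0000), radius l
|centre ₂|²−|centre ₁|² = -0.0031;  |centre ₃|²−|centre ₁|² = 0.0002
[-0.5083 0.2631 -0.1126]·P = -0.0031;  [-0.5364 -0.3118 0.0417]·P = 0.0002
Cramer: x(z) = 0.0031-0.0806z;  y(z) = -0.0060+0.2723z
quadratic in z: (1.0806)z²+(0.0666)z+(-0.2189)=0, √Δ=0.9749 → z ∈ {-0.4819, 0.4203}; z = -0.4819 (taking z<0)
x = 0.0419, y = -0.1372

(0.0419, -0.1372, -0.4819)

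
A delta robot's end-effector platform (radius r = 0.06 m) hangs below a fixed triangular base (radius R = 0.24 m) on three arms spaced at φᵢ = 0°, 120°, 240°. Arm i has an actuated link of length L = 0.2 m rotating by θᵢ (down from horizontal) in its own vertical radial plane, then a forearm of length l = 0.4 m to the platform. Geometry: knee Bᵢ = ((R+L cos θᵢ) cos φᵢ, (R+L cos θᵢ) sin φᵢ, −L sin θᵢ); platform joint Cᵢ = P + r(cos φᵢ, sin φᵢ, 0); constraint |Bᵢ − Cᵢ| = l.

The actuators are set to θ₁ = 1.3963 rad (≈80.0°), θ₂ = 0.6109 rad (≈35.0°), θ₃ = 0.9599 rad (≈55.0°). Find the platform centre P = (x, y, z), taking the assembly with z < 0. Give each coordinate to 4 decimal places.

(-0.1125, 0.0484, -0.4218)

S1 = (0.2147·cos0.0°, 0.2147·sin0.0°, -0.1970) = (0.2147, 0.0000, -0.1970)
arm 2 at φ=120.0°: ρ2 = 0.3438;  S2 = (-0.1719, 0.2978, -0.1147)
φ3=240.0°: virtual centre (-0.1474, -0.2552, -0.1638), radius l
eliminate P² terms by subtracting sphere 1 from 2 and 3
[-0.7733 0.5955 0.1645]·P = 0.0465;  [-0.7242 -0.5105 0.0663]·P = 0.0288
Cramer: x(z) = -0.0495+0.1494z;  y(z) = 0.0138-0.0822z
into |P−S₁|² = l²: 1.0291z² + 0.3127z + -0.0512 = 0;  Δ = 0.3086;  z = -0.4218 or 0.1180 → z<0 root = -0.4218
x = -0.1125, y = 0.0484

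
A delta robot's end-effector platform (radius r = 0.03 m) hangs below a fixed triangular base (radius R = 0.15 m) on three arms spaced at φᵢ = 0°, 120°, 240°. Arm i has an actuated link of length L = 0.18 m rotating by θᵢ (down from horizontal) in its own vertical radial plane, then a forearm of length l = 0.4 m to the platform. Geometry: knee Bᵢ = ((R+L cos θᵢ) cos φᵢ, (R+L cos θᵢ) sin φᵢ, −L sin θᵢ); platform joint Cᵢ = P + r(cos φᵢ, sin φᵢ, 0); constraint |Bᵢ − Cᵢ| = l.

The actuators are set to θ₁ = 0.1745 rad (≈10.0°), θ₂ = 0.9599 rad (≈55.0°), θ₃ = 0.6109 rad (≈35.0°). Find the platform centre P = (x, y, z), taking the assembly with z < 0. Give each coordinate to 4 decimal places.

(0.1016, -0.0568, -0.3754)

φ1=0.0°: virtual centre (0.2973, 0.0000, -0.0313), radius l
arm 2 at φ=120.0°: ρ2 = 0.2232;  O2 = (-0.1116, 0.1933, -0.1474)
O3 = (0.2674·cos240.0°, 0.2674·sin240.0°, -0.1032) = (-0.1337, -0.2316, -0.1032)
eliminate P² terms by subtracting sphere 1 from 2 and 3
[-0.8178 0.3867 -0.2324]·P = -0.0178;  [-0.8620 -0.4632 -0.1440]·P = -0.0072
det = 0.7121;  x = 0.0154+-0.2294z,  y = -0.0133+0.1159z
quadratic in z: (1.0660)z²+(0.1887)z+(-0.0794)=0, √Δ=0.6118 → z ∈ {-0.3754, 0.1984}; z = -0.3754 (taking z<0)
x = 0.1016, y = -0.0568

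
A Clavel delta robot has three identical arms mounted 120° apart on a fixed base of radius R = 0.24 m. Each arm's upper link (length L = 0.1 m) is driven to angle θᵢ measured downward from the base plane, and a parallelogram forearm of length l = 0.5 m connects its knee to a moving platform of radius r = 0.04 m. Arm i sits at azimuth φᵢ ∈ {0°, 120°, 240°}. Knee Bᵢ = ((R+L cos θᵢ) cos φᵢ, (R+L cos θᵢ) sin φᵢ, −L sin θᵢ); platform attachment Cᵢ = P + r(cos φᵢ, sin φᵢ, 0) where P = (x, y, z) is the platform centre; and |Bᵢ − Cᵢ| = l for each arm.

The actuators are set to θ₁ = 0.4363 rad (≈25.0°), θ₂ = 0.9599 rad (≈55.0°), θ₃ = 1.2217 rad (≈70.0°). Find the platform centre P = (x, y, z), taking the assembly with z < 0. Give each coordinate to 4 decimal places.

S1 = (0.2906·cos0.0°, 0.2906·sin0.0°, -0.0423) = (0.2906, 0.0000, -0.0423)
φ2=120.0°: virtual centre (-0.1287, 0.2229, -0.0819), radius l
S3 = (0.2342·cos240.0°, 0.2342·sin240.0°, -0.0940) = (-0.1171, -0.2028, -0.0940)
eliminate P² terms by subtracting sphere 1 from 2 and 3
plane₁₂: -0.8386x+0.4458y+-0.0793z = -0.0133
det = 0.7037;  x = 0.0220+-0.1112z,  y = 0.0115+-0.0313z
quadratic in z: (1.0134)z²+(0.1436)z+(-0.1759)=0, √Δ=0.8565 → z ∈ {-0.4935, 0.3518}; z = -0.4935 (taking z<0)
x = 0.0769, y = 0.0269

(0.0769, 0.0269, -0.4935)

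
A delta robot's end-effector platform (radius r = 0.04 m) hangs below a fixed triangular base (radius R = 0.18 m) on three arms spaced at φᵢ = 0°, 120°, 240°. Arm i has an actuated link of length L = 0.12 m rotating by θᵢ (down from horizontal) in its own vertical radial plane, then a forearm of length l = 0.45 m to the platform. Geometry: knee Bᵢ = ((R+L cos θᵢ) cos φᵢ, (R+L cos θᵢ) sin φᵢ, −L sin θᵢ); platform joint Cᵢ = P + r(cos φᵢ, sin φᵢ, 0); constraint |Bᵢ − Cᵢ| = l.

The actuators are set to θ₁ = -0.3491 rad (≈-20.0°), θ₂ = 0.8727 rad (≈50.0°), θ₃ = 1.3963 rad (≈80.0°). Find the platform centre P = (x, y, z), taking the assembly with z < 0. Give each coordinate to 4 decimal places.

S1 = (0.2528·cos0.0°, 0.2528·sin0.0°, 0.0410) = (0.2528, 0.0000, 0.0410)
arm 2 at φ=120.0°: (R−r)+L cos θ2 = 0.2171;  S2 = (-0.1086, 0.1880, -0.0919)
S3 = (0.1608·cos240.0°, 0.1608·sin240.0°, -0.1182) = (-0.0804, -0.1393, -0.1182)
eliminate P² terms by subtracting sphere 1 from 2 and 3
plane₁₂: -0.7227x+0.3761y+-0.2659z = -0.0100
Cramer: x(z) = 0.0276-0.4289z;  y(z) = 0.0264-0.1171z
sphere 1 gives Az²+Bz+C=0 with A=1.1977, B=0.1049, C=-0.1494;  B²−4AC=0.7268;  roots -0.3997, 0.3121;  negative root z = -0.3997
x = 0.1990, y = 0.0732

(0.1990, 0.0732, -0.3997)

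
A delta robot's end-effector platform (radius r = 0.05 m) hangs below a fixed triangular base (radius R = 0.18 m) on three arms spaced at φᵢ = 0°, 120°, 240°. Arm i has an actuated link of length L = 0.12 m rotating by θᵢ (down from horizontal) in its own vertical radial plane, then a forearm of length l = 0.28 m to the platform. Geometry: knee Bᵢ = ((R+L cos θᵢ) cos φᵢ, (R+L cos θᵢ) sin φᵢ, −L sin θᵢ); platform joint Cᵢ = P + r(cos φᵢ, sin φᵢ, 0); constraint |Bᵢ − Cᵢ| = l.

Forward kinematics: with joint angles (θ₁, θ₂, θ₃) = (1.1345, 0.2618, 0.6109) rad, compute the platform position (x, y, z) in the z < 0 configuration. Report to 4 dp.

(-0.0694, 0.0254, -0.2320)

centre 1 = (0.1807·cos0.0°, 0.1807·sin0.0°, -0.1088) = (0.1807, 0.0000, -0.1088)
centre 2 = (0.2459·cos120.0°, 0.2459·sin120.0°, -0.0311) = (-0.1230, 0.2130, -0.0311)
φ3=240.0°: virtual centre (-0.1141, -0.1977, -0.0688), radius l
eliminate P² terms by subtracting sphere 1 from 2 and 3
plane₁₂: -0.6073x+0.4259y+0.1554z = 0.0170
Cramer: x(z) = -0.0244+0.1943z;  y(z) = 0.0051-0.0878z
into |P−centre ₁|² = l²: 1.0455z² + 0.1369z + -0.0245 = 0;  Δ = 0.1212;  z = -0.2320 or 0.1010 → z<0 root = -0.2320
x = -0.0694, y = 0.0254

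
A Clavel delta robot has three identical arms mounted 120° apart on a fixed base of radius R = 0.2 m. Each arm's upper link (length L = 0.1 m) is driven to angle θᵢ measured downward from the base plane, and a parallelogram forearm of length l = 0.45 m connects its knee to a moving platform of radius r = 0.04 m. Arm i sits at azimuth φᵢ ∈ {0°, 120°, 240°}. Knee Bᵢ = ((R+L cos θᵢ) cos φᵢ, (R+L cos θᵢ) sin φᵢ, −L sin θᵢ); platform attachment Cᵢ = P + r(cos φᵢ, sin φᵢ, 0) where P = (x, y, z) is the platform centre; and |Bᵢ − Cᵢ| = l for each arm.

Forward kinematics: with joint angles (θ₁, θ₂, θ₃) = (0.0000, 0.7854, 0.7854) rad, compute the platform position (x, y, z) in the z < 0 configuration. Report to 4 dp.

arm 1 at φ=0.0°: e+L cos θ1 = 0.2600;  centre 1 = (0.2600, 0.0000, 0.0000)
centre 2 = (0.2307·cos120.0°, 0.2307·sin120.0°, -0.0707) = (-0.1154, 0.1998, -0.0707)
arm 3 at φ=240.0°: e+L cos θ3 = 0.2307;  centre 3 = (-0.1154, -0.1998, -0.0707)
subtract pairs → two planes through P
[-0.7507 0.3996 -0.1414]·P = -0.0094;  [-0.7507 -0.3996 -0.1414]·P = -0.0094
det = 0.6000;  x = 0.0125+-0.1884z,  y = 0.0000+0.0000z
into |P−centre ₁|² = l²: 1.0355z² + 0.0933z + -0.1412 = 0;  Δ = 0.5937;  z = -0.4171 or 0.3270 → z<0 root = -0.4171
x = 0.0911, y = 0.0000

(0.0911, 0.0000, -0.4171)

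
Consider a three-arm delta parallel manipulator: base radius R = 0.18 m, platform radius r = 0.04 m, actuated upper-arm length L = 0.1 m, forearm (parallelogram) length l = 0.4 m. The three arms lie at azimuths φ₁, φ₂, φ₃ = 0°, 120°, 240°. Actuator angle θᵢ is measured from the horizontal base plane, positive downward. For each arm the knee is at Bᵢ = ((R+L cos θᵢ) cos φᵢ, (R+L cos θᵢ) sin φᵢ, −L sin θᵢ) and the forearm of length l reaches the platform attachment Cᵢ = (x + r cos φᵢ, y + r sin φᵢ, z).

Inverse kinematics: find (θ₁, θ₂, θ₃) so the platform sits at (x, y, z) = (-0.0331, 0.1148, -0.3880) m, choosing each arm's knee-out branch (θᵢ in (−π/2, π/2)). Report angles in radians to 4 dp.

θ₁ = 0.9596, θ₂ = 0.0869, θ₃ = 1.2210

φ1=0.0° → target in arm frame (-0.0331, 0.1148)
  e−x'=0.1731;  (l²−L²−(e−x')²−y'²−z²)/2L = -0.2184
  γ=atan2(-0.3880,0.1731)=-1.1512;  ψ=arccos(-0.5141)=2.1108;  θ1=γ+ψ≈0.9596
rotate P by −φ2: (0.1160, -0.0287, -0.3880)
  e−x'=0.0240;  (l²−L²−(e−x')²−y'²−z²)/2L = -0.0097
  θ2 = atan2(B,A) + arccos(C/0.3887) = 0.0869
rotate P by −φ3: (-0.0829, -0.0861, -0.3880)
  A cos θ + B sin θ = C:  0.2229·cos θ + -0.3880·sin θ = -0.2881
  √(A²+B²)=0.4475;  θ3 = -1.0494+2.2704 ≈ 1.2210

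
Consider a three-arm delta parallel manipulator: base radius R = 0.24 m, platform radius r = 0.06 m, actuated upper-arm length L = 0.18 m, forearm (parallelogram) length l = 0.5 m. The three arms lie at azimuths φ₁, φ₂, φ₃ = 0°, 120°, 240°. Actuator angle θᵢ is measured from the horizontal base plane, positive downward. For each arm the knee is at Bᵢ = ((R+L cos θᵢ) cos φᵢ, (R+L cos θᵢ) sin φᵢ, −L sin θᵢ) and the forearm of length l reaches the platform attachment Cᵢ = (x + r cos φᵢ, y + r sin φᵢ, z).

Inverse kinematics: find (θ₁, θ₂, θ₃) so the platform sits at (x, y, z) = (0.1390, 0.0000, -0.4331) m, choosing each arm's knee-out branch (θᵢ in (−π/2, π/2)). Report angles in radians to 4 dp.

arm 1 (φ=0.0°): x'=0.1390, y'=0.0000
  e−x'=0.0410;  (l²−L²−(e−x')²−y'²−z²)/2L = 0.0787
  γ=atan2(-0.4331,0.0410)=-1.4764;  ψ=arccos(0.1810)=1.3888;  θ1=γ+ψ≈-0.0876
φ2=120.0° → target in arm frame (-0.0695, -0.1204)
  e−x'=0.2495;  (l²−L²−(e−x')²−y'²−z²)/2L = -0.1298
  √(A²+B²)=0.4998;  θ2 = -1.0482+1.8334 ≈ 0.7853
rotate P by −φ3: (-0.0695, 0.1204, -0.4331)
  A cos θ + B sin θ = C:  0.2495·cos θ + -0.4331·sin θ = -0.1298
  γ=atan2(-0.4331,0.2495)=-1.0482;  ψ=arccos(-0.2596)=1.8334;  θ3=γ+ψ≈0.7853

θ₁ = -0.0876, θ₂ = 0.7853, θ₃ = 0.7853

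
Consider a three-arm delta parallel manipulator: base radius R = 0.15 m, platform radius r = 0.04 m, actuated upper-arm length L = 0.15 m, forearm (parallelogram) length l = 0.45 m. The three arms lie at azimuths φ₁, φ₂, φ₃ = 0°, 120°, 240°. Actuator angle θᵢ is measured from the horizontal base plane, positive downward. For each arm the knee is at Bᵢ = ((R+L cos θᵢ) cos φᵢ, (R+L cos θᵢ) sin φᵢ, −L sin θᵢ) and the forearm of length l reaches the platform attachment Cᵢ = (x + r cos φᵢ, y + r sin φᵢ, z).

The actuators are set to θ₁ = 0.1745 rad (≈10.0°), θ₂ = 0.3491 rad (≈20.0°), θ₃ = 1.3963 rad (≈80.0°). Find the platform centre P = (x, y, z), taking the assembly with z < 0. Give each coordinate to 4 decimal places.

centre 1 = (0.2577·cos0.0°, 0.2577·sin0.0°, -0.0260) = (0.2577, 0.0000, -0.0260)
φ2=120.0°: virtual centre (-0.1255, 0.2173, -0.0513), radius l
arm 3 at φ=240.0°: e+L cos θ3 = 0.1360;  centre 3 = (-0.0680, -0.1178, -0.1477)
eliminate P² terms by subtracting sphere 1 from 2 and 3
linear system: -0.7664x+0.4347y = -0.0015−-0.0505z; -0.6515x+-0.2356y = -0.0268−-0.2434z
det = 0.4638;  x = 0.0258+-0.2538z,  y = 0.0421+-0.3312z
into |P−centre ₁|² = l²: 1.1741z² + 0.1419z + -0.1463 = 0;  Δ = 0.7071;  z = -0.4185 or 0.2977 → z<0 root = -0.4185
x = 0.1321, y = 0.1808

(0.1321, 0.1808, -0.4185)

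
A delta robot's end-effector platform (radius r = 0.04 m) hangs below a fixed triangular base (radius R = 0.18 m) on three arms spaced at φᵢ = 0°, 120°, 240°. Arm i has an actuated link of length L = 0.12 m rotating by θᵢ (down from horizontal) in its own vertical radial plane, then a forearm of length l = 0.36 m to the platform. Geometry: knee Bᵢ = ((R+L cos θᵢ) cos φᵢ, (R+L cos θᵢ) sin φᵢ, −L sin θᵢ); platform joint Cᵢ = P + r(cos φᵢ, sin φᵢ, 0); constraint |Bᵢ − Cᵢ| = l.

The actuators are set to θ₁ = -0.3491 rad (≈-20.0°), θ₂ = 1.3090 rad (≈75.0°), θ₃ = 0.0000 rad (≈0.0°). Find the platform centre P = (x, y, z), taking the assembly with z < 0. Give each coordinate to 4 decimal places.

O1 = (0.2528·cos0.0°, 0.2528·sin0.0°, 0.0410) = (0.2528, 0.0000, 0.0410)
arm 2 at φ=120.0°: (R−r)+L cos θ2 = 0.1711;  O2 = (-0.0855, 0.1481, -0.1159)
O3 = (0.2600·cos240.0°, 0.2600·sin240.0°, 0.0000) = (-0.1300, -0.2252, 0.0000)
eliminate P² terms by subtracting sphere 1 from 2 and 3
[-0.6766 0.2963 -0.3139]·P = -0.0229;  [-0.7655 -0.4503 -0.0821]·P = 0.0020
det = 0.5315;  x = 0.0183+-0.3117z,  y = -0.0355+0.3476z
sphere 1 gives Az²+Bz+C=0 with A=1.2180, B=0.0394, C=-0.0717;  B²−4AC=0.3507;  roots -0.2593, 0.2269;  negative root z = -0.2593
x = 0.0991, y = -0.1257

(0.0991, -0.1257, -0.2593)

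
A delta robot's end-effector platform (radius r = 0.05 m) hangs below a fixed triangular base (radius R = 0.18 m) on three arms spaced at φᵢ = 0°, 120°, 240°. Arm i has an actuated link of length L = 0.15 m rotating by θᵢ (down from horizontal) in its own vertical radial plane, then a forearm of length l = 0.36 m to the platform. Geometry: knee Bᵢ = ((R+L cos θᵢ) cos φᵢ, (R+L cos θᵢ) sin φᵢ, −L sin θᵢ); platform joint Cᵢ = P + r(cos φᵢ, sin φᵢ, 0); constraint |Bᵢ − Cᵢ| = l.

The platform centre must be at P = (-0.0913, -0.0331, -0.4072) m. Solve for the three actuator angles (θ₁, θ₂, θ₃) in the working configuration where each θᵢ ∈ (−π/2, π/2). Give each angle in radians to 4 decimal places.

θ₁ = 1.3963, θ₂ = 0.9600, θ₃ = 0.6981

rotate P by −φ1: (-0.0913, -0.0331, -0.4072)
  A cos θ + B sin θ = C:  0.2213·cos θ + -0.4072·sin θ = -0.3626
  √(A²+B²)=0.4634;  θ1 = -1.0730+2.4693 ≈ 1.3963
rotate P by −φ2: (0.0170, 0.0956, -0.4072)
  A=0.1130, B=-0.4072, C=(l²−L²−A²−y'²−z²)/(2L)=-0.2688
  √(A²+B²)=0.4226;  θ2 = -1.3001+2.2601 ≈ 0.9600
rotate P by −φ3: (0.0743, -0.0625, -0.4072)
  e−x'=0.0557;  (l²−L²−(e−x')²−y'²−z²)/2L = -0.2191
  √(A²+B²)=0.4110;  θ3 = -1.4349+2.1330 ≈ 0.6981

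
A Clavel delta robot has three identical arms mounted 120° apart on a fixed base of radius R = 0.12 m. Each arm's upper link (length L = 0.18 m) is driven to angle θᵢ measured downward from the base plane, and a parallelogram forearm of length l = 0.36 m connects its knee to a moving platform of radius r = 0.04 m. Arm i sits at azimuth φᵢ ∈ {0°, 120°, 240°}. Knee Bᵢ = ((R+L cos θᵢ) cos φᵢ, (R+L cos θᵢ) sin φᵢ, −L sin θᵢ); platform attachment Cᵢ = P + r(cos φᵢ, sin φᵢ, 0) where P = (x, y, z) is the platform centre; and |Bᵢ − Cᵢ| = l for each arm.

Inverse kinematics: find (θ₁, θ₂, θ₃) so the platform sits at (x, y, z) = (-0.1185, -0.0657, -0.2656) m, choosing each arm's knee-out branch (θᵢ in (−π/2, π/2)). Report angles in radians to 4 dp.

θ₁ = 0.7852, θ₂ = 0.2616, θ₃ = -0.3491

rotate P by −φ1: (-0.1185, -0.0657, -0.2656)
  A=0.1985, B=-0.2656, C=(l²−L²−A²−y'²−z²)/(2L)=-0.0474
  θ1 = atan2(B,A) + arccos(C/0.3316) = 0.7852
φ2=120.0° → target in arm frame (0.0024, 0.1355)
  A cos θ + B sin θ = C:  0.0776·cos θ + -0.2656·sin θ = 0.0063
  γ=atan2(-0.2656,0.0776)=-1.2864;  ψ=arccos(0.0228)=1.5480;  θ2=γ+ψ≈0.2616
rotate P by −φ3: (0.1161, -0.0698, -0.2656)
  A=-0.0361, B=-0.2656, C=(l²−L²−A²−y'²−z²)/(2L)=0.0569
  γ=atan2(-0.2656,-0.0361)=-1.7061;  ψ=arccos(0.2122)=1.3569;  θ3=γ+ψ≈-0.3491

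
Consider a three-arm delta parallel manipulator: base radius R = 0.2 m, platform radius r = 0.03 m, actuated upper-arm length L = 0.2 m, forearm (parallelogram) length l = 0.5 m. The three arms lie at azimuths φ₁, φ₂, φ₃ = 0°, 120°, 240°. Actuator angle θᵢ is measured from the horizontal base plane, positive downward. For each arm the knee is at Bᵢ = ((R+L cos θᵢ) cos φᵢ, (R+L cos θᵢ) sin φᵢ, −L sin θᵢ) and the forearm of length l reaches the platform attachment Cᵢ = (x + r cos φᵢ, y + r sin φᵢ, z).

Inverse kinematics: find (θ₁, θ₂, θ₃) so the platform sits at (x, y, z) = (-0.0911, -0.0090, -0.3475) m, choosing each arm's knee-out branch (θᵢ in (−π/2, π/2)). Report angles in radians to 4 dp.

θ₁ = 0.5234, θ₂ = -0.0872, θ₃ = -0.1746

rotate P by −φ1: (-0.0911, -0.0090, -0.3475)
  A=0.2611, B=-0.3475, C=(l²−L²−A²−y'²−z²)/(2L)=0.0525
  θ1 = atan2(B,A) + arccos(C/0.4347) = 0.5234
φ2=120.0° → target in arm frame (0.0378, 0.0834)
  A=0.1322, B=-0.3475, C=(l²−L²−A²−y'²−z²)/(2L)=0.1620
  √(A²+B²)=0.3718;  θ2 = -1.2072+1.1200 ≈ -0.0872
rotate P by −φ3: (0.0533, -0.0744, -0.3475)
  A=0.1167, B=-0.3475, C=(l²−L²−A²−y'²−z²)/(2L)=0.1753
  θ3 = atan2(B,A) + arccos(C/0.3666) = -0.1746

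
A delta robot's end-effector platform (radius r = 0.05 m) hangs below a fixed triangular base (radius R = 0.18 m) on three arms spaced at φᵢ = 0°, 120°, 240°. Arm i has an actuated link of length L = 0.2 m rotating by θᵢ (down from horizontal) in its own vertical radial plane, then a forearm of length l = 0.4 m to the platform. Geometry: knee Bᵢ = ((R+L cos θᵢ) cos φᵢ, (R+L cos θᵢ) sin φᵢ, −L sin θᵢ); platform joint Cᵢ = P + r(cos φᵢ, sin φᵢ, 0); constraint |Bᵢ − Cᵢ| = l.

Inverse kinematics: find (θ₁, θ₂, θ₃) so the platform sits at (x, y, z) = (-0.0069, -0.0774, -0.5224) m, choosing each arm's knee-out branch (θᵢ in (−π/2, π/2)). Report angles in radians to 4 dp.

θ₁ = 1.2218, θ₂ = 1.3965, θ₃ = 0.9599

arm 1 (φ=0.0°): x'=-0.0069, y'=-0.0774
  A=0.1369, B=-0.5224, C=(l²−L²−A²−y'²−z²)/(2L)=-0.4441
  γ=atan2(-0.5224,0.1369)=-1.3145;  ψ=arccos(-0.8223)=2.5363;  θ1=γ+ψ≈1.2218
φ2=120.0° → target in arm frame (-0.0636, 0.0447)
  e−x'=0.1936;  (l²−L²−(e−x')²−y'²−z²)/2L = -0.4809
  γ=atan2(-0.5224,0.1936)=-1.2159;  ψ=arccos(-0.8632)=2.6125;  θ2=γ+ψ≈1.3965
φ3=240.0° → target in arm frame (0.0705, 0.0327)
  e−x'=0.0595;  (l²−L²−(e−x')²−y'²−z²)/2L = -0.3938
  γ=atan2(-0.5224,0.0595)=-1.4574;  ψ=arccos(-0.7490)=2.4173;  θ3=γ+ψ≈0.9599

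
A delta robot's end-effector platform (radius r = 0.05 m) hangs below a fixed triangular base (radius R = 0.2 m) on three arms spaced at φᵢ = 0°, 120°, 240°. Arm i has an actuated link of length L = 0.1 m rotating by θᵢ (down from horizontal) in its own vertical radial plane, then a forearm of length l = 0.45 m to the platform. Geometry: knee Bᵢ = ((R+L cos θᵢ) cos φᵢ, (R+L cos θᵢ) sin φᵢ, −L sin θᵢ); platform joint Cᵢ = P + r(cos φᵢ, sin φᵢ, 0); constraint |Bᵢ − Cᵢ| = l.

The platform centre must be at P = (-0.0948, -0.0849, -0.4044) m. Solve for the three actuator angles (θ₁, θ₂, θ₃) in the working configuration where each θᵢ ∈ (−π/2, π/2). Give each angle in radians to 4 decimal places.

φ1=0.0° → target in arm frame (-0.0948, -0.0849)
  e−x'=0.2448;  (l²−L²−(e−x')²−y'²−z²)/2L = -0.1909
  γ=atan2(-0.4044,0.2448)=-1.0265;  ψ=arccos(-0.4038)=1.9864;  θ1=γ+ψ≈0.9600
rotate P by −φ2: (-0.0261, 0.1245, -0.4044)
  A cos θ + B sin θ = C:  0.1761·cos θ + -0.4044·sin θ = -0.0879
  √(A²+B²)=0.4411;  θ2 = -1.1600+1.7713 ≈ 0.6113
φ3=240.0° → target in arm frame (0.1209, -0.0396)
  A cos θ + B sin θ = C:  0.0291·cos θ + -0.4044·sin θ = 0.1327
  √(A²+B²)=0.4054;  θ3 = -1.4990+1.2373 ≈ -0.2617

θ₁ = 0.9600, θ₂ = 0.6113, θ₃ = -0.2617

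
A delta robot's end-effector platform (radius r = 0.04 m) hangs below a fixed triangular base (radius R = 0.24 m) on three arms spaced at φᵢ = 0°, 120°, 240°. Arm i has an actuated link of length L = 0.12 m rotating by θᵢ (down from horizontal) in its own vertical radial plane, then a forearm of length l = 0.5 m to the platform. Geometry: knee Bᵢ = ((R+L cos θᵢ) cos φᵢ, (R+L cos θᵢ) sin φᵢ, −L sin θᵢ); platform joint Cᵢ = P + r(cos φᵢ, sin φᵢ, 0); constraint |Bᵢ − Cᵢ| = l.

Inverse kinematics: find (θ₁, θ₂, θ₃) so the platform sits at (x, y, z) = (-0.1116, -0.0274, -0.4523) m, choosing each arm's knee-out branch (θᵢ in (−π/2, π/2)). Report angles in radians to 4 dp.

θ₁ = 1.1349, θ₂ = 0.4364, θ₃ = 0.1745

arm 1 (φ=0.0°): x'=-0.1116, y'=-0.0274
  A=0.3116, B=-0.4523, C=(l²−L²−A²−y'²−z²)/(2L)=-0.2784
  θ1 = atan2(B,A) + arccos(C/0.5492) = 1.1349
arm 2 (φ=120.0°): x'=0.0321, y'=0.1103
  A cos θ + B sin θ = C:  0.1679·cos θ + -0.4523·sin θ = -0.0390
  √(A²+B²)=0.4825;  θ2 = -1.2153+1.6517 ≈ 0.4364
rotate P by −φ3: (0.0795, -0.0829, -0.4523)
  e−x'=0.1205;  (l²−L²−(e−x')²−y'²−z²)/2L = 0.0401
  √(A²+B²)=0.4681;  θ3 = -1.3105+1.4850 ≈ 0.1745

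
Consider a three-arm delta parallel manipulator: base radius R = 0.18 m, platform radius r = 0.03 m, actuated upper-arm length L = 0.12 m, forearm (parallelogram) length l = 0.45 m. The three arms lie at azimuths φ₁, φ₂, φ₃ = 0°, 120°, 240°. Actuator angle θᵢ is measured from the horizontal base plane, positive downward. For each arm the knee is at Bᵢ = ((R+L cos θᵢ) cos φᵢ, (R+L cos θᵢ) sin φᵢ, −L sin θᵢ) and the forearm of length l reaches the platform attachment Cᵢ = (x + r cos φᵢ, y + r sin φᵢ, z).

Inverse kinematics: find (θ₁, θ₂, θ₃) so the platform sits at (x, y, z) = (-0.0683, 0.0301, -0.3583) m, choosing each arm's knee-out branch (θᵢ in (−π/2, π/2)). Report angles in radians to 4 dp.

arm 1 (φ=0.0°): x'=-0.0683, y'=0.0301
  A cos θ + B sin θ = C:  0.2183·cos θ + -0.3583·sin θ = 0.0465
  √(A²+B²)=0.4196;  θ1 = -1.0236+1.4597 ≈ 0.4361
φ2=120.0° → target in arm frame (0.0602, 0.0441)
  A cos θ + B sin θ = C:  0.0898·cos θ + -0.3583·sin θ = 0.2071
  θ2 = atan2(B,A) + arccos(C/0.3694) = -0.3498
φ3=240.0° → target in arm frame (0.0081, -0.0742)
  A=0.1419, B=-0.3583, C=(l²−L²−A²−y'²−z²)/(2L)=0.1420
  θ3 = atan2(B,A) + arccos(C/0.3854) = -0.0002

θ₁ = 0.4361, θ₂ = -0.3498, θ₃ = -0.0002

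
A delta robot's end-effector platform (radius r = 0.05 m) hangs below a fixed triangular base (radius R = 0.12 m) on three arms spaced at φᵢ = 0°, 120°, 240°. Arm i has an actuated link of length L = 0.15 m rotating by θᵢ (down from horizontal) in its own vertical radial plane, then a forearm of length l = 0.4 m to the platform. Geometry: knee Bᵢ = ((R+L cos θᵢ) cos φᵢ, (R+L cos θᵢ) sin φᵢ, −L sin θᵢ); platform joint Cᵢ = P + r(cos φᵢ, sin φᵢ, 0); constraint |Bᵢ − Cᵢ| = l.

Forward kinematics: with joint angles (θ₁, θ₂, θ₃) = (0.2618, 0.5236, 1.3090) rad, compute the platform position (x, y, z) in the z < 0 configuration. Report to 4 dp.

φ1=0.0°: virtual centre (0.2149, 0.0000, -0.0388), radius l
arm 2 at φ=120.0°: (R−r)+L cos θ2 = 0.1999;  S2 = (-0.1000, 0.1731, -0.0750)
φ3=240.0°: virtual centre (-0.0544, -0.0942, -0.1449), radius l
eliminate P² terms by subtracting sphere 1 from 2 and 3
plane₁₂: -0.6297x+0.3462y+-0.0724z = -0.0021
det = 0.3052;  x = 0.0181+-0.2854z,  y = 0.0269+-0.3100z
into |P−S₁|² = l²: 1.1775z² + 0.1732z + -0.1191 = 0;  Δ = 0.5908;  z = -0.3999 or 0.2528 → z<0 root = -0.3999
x = 0.1323, y = 0.1509

(0.1323, 0.1509, -0.3999)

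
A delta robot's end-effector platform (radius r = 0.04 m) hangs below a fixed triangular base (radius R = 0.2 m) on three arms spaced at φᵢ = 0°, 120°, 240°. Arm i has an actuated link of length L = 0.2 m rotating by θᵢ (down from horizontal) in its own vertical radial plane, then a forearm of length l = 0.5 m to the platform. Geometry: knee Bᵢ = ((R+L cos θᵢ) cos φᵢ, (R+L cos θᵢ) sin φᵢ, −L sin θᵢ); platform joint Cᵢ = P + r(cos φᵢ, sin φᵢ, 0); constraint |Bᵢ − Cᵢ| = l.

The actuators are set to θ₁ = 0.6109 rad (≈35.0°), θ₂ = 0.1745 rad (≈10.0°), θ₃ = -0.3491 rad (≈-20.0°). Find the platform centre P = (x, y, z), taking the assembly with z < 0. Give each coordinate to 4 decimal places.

(-0.1054, -0.0599, -0.3641)

φ1=0.0°: virtual centre (0.3238, 0.0000, -0.1147), radius l
centre 2 = (0.3570·cos120.0°, 0.3570·sin120.0°, -0.0347) = (-0.1785, 0.3091, -0.0347)
arm 3 at φ=240.0°: e+L cos θ3 = 0.3479;  centre 3 = (-0.1740, -0.3013, 0.0684)
subtract pairs → two planes through P
plane₁₂: -1.0046x+0.6183y+0.1600z = 0.0106
Cramer: x(z) = -0.0091+0.2644z;  y(z) = 0.0023+0.1709z
sphere 1 gives Az²+Bz+C=0 with A=1.0991, B=0.0541, C=-0.1260;  B²−4AC=0.5567;  roots -0.3641, 0.3148;  negative root z = -0.3641
x = -0.1054, y = -0.0599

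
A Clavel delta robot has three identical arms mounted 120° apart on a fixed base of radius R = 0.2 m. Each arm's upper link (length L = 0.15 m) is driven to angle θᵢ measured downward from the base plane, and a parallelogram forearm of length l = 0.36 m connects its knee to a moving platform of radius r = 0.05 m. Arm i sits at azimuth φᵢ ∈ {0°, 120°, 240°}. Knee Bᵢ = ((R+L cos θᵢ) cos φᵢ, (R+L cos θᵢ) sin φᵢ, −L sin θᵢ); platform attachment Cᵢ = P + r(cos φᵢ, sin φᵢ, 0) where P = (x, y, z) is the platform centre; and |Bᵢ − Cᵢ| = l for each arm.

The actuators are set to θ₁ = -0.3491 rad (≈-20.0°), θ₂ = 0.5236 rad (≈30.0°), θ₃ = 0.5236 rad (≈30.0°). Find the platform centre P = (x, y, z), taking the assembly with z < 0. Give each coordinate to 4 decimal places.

φ1=0.0°: virtual centre (0.2910, 0.0000, 0.0513), radius l
φ2=120.0°: virtual centre (-0.1400, 0.2424, -0.0750), radius l
arm 3 at φ=240.0°: (R−r)+L cos θ3 = 0.2799;  centre 3 = (-0.1400, -0.2424, -0.0750)
|centre ₂|²−|centre ₁|² = -0.0033;  |centre ₃|²−|centre ₁|² = -0.0033
plane₁₂: -0.8618x+0.4848y+-0.2526z = -0.0033
det = 0.8356;  x = 0.0038+-0.2931z,  y = 0.0000+0.0000z
into |P−centre ₁|² = l²: 1.0859z² + 0.0657z + -0.0445 = 0;  Δ = 0.1978;  z = -0.2350 or 0.1745 → z<0 root = -0.2350
x = 0.0727, y = 0.0000

(0.0727, 0.0000, -0.2350)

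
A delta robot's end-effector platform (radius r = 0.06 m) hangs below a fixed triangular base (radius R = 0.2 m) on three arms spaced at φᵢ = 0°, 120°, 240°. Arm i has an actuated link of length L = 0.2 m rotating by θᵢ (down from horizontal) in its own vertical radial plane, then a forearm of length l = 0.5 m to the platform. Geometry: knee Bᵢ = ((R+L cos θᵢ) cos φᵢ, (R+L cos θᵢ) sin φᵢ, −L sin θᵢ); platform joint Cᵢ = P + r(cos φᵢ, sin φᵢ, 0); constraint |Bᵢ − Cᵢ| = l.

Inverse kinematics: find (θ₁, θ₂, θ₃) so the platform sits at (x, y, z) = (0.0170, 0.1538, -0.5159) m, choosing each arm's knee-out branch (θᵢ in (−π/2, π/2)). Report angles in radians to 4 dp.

φ1=0.0° → target in arm frame (0.0170, 0.1538)
  A cos θ + B sin θ = C:  0.1230·cos θ + -0.5159·sin θ = -0.2373
  θ1 = atan2(B,A) + arccos(C/0.5304) = 0.6980
rotate P by −φ2: (0.1247, -0.0916, -0.5159)
  A=0.0153, B=-0.5159, C=(l²−L²−A²−y'²−z²)/(2L)=-0.1620
  θ2 = atan2(B,A) + arccos(C/0.5161) = 0.3488
arm 3 (φ=240.0°): x'=-0.1417, y'=-0.0622
  A cos θ + B sin θ = C:  0.2817·cos θ + -0.5159·sin θ = -0.3484
  √(A²+B²)=0.5878;  θ3 = -1.0710+2.2053 ≈ 1.1343

θ₁ = 0.6980, θ₂ = 0.3488, θ₃ = 1.1343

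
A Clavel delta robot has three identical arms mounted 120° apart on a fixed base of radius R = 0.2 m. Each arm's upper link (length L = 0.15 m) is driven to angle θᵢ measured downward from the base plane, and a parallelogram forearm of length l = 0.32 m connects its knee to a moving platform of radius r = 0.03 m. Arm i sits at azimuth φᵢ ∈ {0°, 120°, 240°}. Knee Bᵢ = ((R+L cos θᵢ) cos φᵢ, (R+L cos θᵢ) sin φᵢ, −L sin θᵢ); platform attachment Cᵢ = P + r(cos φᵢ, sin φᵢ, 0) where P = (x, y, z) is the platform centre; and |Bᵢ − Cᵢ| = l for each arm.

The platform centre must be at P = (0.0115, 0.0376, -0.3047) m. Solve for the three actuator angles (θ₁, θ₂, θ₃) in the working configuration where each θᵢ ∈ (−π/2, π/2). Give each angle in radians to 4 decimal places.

rotate P by −φ1: (0.0115, 0.0376, -0.3047)
  e−x'=0.1585;  (l²−L²−(e−x')²−y'²−z²)/2L = -0.1316
  √(A²+B²)=0.3435;  θ1 = -1.0911+1.9640 ≈ 0.8729
rotate P by −φ2: (0.0268, -0.0288, -0.3047)
  A cos θ + B sin θ = C:  0.1432·cos θ + -0.3047·sin θ = -0.1142
  γ=atan2(-0.3047,0.1432)=-1.1315;  ψ=arccos(-0.3393)=1.9170;  θ2=γ+ψ≈0.7855
arm 3 (φ=240.0°): x'=-0.0383, y'=-0.0088
  e−x'=0.2083;  (l²−L²−(e−x')²−y'²−z²)/2L = -0.1880
  √(A²+B²)=0.3691;  θ3 = -0.9711+2.1054 ≈ 1.1343

θ₁ = 0.8729, θ₂ = 0.7855, θ₃ = 1.1343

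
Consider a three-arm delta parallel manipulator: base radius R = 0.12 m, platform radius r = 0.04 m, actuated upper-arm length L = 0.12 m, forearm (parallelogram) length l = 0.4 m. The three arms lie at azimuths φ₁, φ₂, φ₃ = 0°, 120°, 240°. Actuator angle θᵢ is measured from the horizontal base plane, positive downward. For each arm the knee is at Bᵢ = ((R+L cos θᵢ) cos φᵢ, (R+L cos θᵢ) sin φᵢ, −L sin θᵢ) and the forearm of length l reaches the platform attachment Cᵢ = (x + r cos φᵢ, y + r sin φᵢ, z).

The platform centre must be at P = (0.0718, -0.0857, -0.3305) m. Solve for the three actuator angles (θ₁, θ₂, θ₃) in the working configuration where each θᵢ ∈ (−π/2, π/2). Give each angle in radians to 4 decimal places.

θ₁ = -0.3488, θ₂ = 0.5236, θ₃ = -0.1742

arm 1 (φ=0.0°): x'=0.0718, y'=-0.0857
  e−x'=0.0082;  (l²−L²−(e−x')²−y'²−z²)/2L = 0.1207
  θ1 = atan2(B,A) + arccos(C/0.3306) = -0.3488
φ2=120.0° → target in arm frame (-0.1101, -0.0193)
  A cos θ + B sin θ = C:  0.1901·cos θ + -0.3305·sin θ = -0.0006
  θ2 = atan2(B,A) + arccos(C/0.3813) = 0.5236
rotate P by −φ3: (0.0383, 0.1050, -0.3305)
  A=0.0417, B=-0.3305, C=(l²−L²−A²−y'²−z²)/(2L)=0.0983
  √(A²+B²)=0.3331;  θ3 = -1.4453+1.2711 ≈ -0.1742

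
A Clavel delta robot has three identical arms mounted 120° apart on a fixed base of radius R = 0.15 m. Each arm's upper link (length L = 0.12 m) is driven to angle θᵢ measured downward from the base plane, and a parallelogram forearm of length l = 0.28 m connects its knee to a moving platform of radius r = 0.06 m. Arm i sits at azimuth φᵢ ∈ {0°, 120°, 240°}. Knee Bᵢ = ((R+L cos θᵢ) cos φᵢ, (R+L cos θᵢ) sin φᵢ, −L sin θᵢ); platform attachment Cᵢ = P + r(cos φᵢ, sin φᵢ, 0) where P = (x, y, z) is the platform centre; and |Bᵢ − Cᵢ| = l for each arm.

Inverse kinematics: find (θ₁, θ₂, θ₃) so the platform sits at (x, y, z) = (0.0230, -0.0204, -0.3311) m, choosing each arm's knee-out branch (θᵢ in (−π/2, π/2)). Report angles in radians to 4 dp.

θ₁ = 0.8726, θ₂ = 1.1343, θ₃ = 0.9601

rotate P by −φ1: (0.0230, -0.0204, -0.3311)
  e−x'=0.0670;  (l²−L²−(e−x')²−y'²−z²)/2L = -0.2106
  √(A²+B²)=0.3378;  θ1 = -1.3711+2.2437 ≈ 0.8726
arm 2 (φ=120.0°): x'=-0.0292, y'=-0.0097
  A=0.1192, B=-0.3311, C=(l²−L²−A²−y'²−z²)/(2L)=-0.2497
  √(A²+B²)=0.3519;  θ2 = -1.2253+2.3596 ≈ 1.1343
rotate P by −φ3: (0.0062, 0.0301, -0.3311)
  e−x'=0.0838;  (l²−L²−(e−x')²−y'²−z²)/2L = -0.2232
  √(A²+B²)=0.3415;  θ3 = -1.3228+2.2829 ≈ 0.9601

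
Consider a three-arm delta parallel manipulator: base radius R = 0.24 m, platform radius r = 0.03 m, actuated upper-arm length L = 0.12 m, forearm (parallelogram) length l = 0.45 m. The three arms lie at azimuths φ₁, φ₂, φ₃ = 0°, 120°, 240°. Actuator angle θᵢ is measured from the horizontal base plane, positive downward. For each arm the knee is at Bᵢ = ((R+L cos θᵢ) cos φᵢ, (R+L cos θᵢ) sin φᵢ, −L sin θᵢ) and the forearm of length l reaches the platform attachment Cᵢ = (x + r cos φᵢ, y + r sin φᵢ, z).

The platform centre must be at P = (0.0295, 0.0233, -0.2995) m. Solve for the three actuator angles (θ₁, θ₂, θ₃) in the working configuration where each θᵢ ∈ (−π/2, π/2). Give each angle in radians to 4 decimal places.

θ₁ = -0.3488, θ₂ = -0.0871, θ₃ = 0.2613

arm 1 (φ=0.0°): x'=0.0295, y'=0.0233
  A cos θ + B sin θ = C:  0.1805·cos θ + -0.2995·sin θ = 0.2720
  γ=atan2(-0.2995,0.1805)=-1.0284;  ψ=arccos(0.7778)=0.6796;  θ1=γ+ψ≈-0.3488
rotate P by −φ2: (0.0054, -0.0372, -0.2995)
  e−x'=0.2046;  (l²−L²−(e−x')²−y'²−z²)/2L = 0.2299
  γ=atan2(-0.2995,0.2046)=-0.9715;  ψ=arccos(0.6338)=0.8844;  θ2=γ+ψ≈-0.0871
rotate P by −φ3: (-0.0349, 0.0139, -0.2995)
  A cos θ + B sin θ = C:  0.2449·cos θ + -0.2995·sin θ = 0.1592
  √(A²+B²)=0.3869;  θ3 = -0.8853+1.1466 ≈ 0.2613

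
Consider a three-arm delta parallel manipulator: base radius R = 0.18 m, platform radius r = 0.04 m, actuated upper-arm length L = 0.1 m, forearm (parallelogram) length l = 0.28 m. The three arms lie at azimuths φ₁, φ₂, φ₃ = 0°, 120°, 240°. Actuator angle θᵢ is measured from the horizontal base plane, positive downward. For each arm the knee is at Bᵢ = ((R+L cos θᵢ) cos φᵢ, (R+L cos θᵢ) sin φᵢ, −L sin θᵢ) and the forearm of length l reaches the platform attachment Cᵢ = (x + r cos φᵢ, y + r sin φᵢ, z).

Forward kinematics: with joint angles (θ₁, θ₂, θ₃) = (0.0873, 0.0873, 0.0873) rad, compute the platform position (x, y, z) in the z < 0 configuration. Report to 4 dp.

(0.0000, 0.0000, -0.1536)

arm 1 at φ=0.0°: ρ1 = 0.2396;  centre 1 = (0.2396, 0.0000, -0.0087)
centre 2 = (0.2396·cos120.0°, 0.2396·sin120.0°, -0.0087) = (-0.1198, 0.2075, -0.0087)
φ3=240.0°: virtual centre (-0.1198, -0.2075, -0.0087), radius l
subtract pairs → two planes through P
[-0.7189 0.4150 0.0000]·P = 0.0000;  [-0.7189 -0.4150 0.0000]·P = 0.0000
Cramer: x(z) = 0.0000+0.0000z;  y(z) = 0.0000+0.0000z
into |P−centre ₁|² = l²: 1.0000z² + 0.0174z + -0.0209 = 0;  Δ = 0.0839;  z = -0.1536 or 0.1361 → z<0 root = -0.1536
x = 0.0000, y = 0.0000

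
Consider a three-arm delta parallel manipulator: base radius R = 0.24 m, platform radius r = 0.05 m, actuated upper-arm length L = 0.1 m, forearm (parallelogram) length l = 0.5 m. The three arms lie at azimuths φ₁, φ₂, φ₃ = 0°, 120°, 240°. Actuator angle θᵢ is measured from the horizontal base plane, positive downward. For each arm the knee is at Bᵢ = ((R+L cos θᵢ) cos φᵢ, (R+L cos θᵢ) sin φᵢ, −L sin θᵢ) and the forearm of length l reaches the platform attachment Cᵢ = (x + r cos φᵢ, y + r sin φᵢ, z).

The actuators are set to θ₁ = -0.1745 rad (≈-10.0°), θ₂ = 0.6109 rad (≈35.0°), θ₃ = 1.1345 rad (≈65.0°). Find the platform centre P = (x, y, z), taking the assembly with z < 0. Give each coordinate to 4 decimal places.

(0.1180, 0.0568, -0.4492)

φ1=0.0°: virtual centre (0.2885, 0.0000, 0.0174), radius l
arm 2 at φ=120.0°: (R−r)+L cos θ2 = 0.2719;  centre 2 = (-0.1360, 0.2355, -0.0574)
arm 3 at φ=240.0°: (R−r)+L cos θ3 = 0.2323;  centre 3 = (-0.1161, -0.2011, -0.0906)
subtract pairs → two planes through P
linear system: -0.8489x+0.4710y = -0.0063−-0.1494z; -0.8092x+-0.4023y = -0.0214−-0.2160z
det = 0.7226;  x = 0.0174+-0.2240z,  y = 0.0180+-0.0864z
into |P−centre ₁|² = l²: 1.0576z² + 0.0836z + -0.1759 = 0;  Δ = 0.7511;  z = -0.4492 or 0.3702 → z<0 root = -0.4492
x = 0.1180, y = 0.0568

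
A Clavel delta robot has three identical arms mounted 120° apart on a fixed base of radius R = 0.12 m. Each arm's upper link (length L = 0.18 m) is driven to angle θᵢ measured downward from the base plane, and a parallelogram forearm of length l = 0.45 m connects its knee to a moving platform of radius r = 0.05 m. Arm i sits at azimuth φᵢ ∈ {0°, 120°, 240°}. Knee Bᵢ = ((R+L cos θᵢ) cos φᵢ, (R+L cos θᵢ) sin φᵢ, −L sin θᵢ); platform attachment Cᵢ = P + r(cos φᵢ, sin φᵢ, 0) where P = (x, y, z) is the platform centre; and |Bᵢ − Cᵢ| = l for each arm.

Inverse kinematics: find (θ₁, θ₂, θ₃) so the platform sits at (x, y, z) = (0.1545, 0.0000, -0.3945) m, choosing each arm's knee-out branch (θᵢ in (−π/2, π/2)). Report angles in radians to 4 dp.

arm 1 (φ=0.0°): x'=0.1545, y'=0.0000
  A=-0.0845, B=-0.3945, C=(l²−L²−A²−y'²−z²)/(2L)=0.0204
  γ=atan2(-0.3945,-0.0845)=-1.7818;  ψ=arccos(0.0505)=1.5203;  θ1=γ+ψ≈-0.2615
arm 2 (φ=120.0°): x'=-0.0772, y'=-0.1338
  A cos θ + B sin θ = C:  0.1472·cos θ + -0.3945·sin θ = -0.0698
  γ=atan2(-0.3945,0.1472)=-1.2136;  ψ=arccos(-0.1657)=1.7372;  θ2=γ+ψ≈0.5237
φ3=240.0° → target in arm frame (-0.0773, 0.1338)
  A=0.1473, B=-0.3945, C=(l²−L²−A²−y'²−z²)/(2L)=-0.0698
  γ=atan2(-0.3945,0.1473)=-1.2136;  ψ=arccos(-0.1657)=1.7372;  θ3=γ+ψ≈0.5237

θ₁ = -0.2615, θ₂ = 0.5237, θ₃ = 0.5237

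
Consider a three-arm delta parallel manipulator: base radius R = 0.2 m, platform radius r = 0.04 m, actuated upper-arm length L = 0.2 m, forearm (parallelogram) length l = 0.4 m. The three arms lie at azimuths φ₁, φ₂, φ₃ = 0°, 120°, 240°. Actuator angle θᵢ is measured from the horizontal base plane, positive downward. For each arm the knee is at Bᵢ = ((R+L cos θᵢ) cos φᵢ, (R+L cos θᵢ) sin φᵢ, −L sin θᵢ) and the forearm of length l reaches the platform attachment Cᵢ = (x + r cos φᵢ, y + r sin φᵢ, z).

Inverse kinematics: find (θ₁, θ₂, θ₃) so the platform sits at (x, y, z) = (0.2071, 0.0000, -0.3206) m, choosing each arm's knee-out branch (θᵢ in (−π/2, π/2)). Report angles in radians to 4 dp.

θ₁ = -0.2618, θ₂ = 1.2215, θ₃ = 1.2215

φ1=0.0° → target in arm frame (0.2071, 0.0000)
  A cos θ + B sin θ = C:  -0.0471·cos θ + -0.3206·sin θ = 0.0375
  √(A²+B²)=0.3240;  θ1 = -1.7167+1.4548 ≈ -0.2618
rotate P by −φ2: (-0.1035, -0.1794, -0.3206)
  e−x'=0.2635;  (l²−L²−(e−x')²−y'²−z²)/2L = -0.2110
  θ2 = atan2(B,A) + arccos(C/0.4150) = 1.2215
φ3=240.0° → target in arm frame (-0.1036, 0.1794)
  e−x'=0.2636;  (l²−L²−(e−x')²−y'²−z²)/2L = -0.2110
  θ3 = atan2(B,A) + arccos(C/0.4150) = 1.2215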